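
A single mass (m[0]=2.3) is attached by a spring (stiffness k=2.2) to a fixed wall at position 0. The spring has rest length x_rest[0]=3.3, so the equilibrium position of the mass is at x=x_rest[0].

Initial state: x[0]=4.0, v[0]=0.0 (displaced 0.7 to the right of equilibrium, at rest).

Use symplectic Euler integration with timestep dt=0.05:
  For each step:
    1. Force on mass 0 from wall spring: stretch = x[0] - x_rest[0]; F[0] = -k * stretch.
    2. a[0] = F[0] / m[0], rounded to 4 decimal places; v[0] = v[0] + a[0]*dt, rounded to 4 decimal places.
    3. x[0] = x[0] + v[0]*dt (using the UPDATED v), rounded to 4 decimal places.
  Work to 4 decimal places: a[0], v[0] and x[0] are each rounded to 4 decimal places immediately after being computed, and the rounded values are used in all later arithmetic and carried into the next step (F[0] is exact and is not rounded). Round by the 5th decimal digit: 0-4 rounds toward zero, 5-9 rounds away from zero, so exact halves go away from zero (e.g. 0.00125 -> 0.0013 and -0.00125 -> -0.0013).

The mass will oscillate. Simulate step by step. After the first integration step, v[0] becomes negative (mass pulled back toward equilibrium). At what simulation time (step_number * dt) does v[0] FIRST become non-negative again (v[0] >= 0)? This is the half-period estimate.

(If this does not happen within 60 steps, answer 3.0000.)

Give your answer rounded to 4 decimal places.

Answer: 3.0000

Derivation:
Step 0: x=[4.0000] v=[0.0000]
Step 1: x=[3.9983] v=[-0.0335]
Step 2: x=[3.9950] v=[-0.0669]
Step 3: x=[3.9900] v=[-0.1001]
Step 4: x=[3.9833] v=[-0.1331]
Step 5: x=[3.9750] v=[-0.1658]
Step 6: x=[3.9651] v=[-0.1981]
Step 7: x=[3.9536] v=[-0.2299]
Step 8: x=[3.9405] v=[-0.2612]
Step 9: x=[3.9259] v=[-0.2918]
Step 10: x=[3.9098] v=[-0.3217]
Step 11: x=[3.8923] v=[-0.3509]
Step 12: x=[3.8733] v=[-0.3792]
Step 13: x=[3.8530] v=[-0.4066]
Step 14: x=[3.8313] v=[-0.4331]
Step 15: x=[3.8084] v=[-0.4585]
Step 16: x=[3.7843] v=[-0.4828]
Step 17: x=[3.7590] v=[-0.5060]
Step 18: x=[3.7326] v=[-0.5280]
Step 19: x=[3.7052] v=[-0.5487]
Step 20: x=[3.6768] v=[-0.5681]
Step 21: x=[3.6475] v=[-0.5861]
Step 22: x=[3.6174] v=[-0.6027]
Step 23: x=[3.5865] v=[-0.6179]
Step 24: x=[3.5549] v=[-0.6316]
Step 25: x=[3.5227] v=[-0.6438]
Step 26: x=[3.4900] v=[-0.6545]
Step 27: x=[3.4568] v=[-0.6636]
Step 28: x=[3.4232] v=[-0.6711]
Step 29: x=[3.3894] v=[-0.6770]
Step 30: x=[3.3553] v=[-0.6813]
Step 31: x=[3.3211] v=[-0.6839]
Step 32: x=[3.2869] v=[-0.6849]
Step 33: x=[3.2527] v=[-0.6843]
Step 34: x=[3.2186] v=[-0.6820]
Step 35: x=[3.1847] v=[-0.6781]
Step 36: x=[3.1511] v=[-0.6726]
Step 37: x=[3.1178] v=[-0.6655]
Step 38: x=[3.0850] v=[-0.6568]
Step 39: x=[3.0527] v=[-0.6465]
Step 40: x=[3.0210] v=[-0.6347]
Step 41: x=[2.9899] v=[-0.6214]
Step 42: x=[2.9596] v=[-0.6066]
Step 43: x=[2.9301] v=[-0.5903]
Step 44: x=[2.9015] v=[-0.5726]
Step 45: x=[2.8738] v=[-0.5535]
Step 46: x=[2.8471] v=[-0.5331]
Step 47: x=[2.8215] v=[-0.5114]
Step 48: x=[2.7971] v=[-0.4885]
Step 49: x=[2.7739] v=[-0.4645]
Step 50: x=[2.7519] v=[-0.4393]
Step 51: x=[2.7312] v=[-0.4131]
Step 52: x=[2.7119] v=[-0.3859]
Step 53: x=[2.6940] v=[-0.3578]
Step 54: x=[2.6776] v=[-0.3288]
Step 55: x=[2.6627] v=[-0.2990]
Step 56: x=[2.6493] v=[-0.2685]
Step 57: x=[2.6374] v=[-0.2374]
Step 58: x=[2.6271] v=[-0.2057]
Step 59: x=[2.6184] v=[-0.1735]
Step 60: x=[2.6114] v=[-0.1409]
v[0] did not become non-negative within 60 steps; using fallback time=3.0000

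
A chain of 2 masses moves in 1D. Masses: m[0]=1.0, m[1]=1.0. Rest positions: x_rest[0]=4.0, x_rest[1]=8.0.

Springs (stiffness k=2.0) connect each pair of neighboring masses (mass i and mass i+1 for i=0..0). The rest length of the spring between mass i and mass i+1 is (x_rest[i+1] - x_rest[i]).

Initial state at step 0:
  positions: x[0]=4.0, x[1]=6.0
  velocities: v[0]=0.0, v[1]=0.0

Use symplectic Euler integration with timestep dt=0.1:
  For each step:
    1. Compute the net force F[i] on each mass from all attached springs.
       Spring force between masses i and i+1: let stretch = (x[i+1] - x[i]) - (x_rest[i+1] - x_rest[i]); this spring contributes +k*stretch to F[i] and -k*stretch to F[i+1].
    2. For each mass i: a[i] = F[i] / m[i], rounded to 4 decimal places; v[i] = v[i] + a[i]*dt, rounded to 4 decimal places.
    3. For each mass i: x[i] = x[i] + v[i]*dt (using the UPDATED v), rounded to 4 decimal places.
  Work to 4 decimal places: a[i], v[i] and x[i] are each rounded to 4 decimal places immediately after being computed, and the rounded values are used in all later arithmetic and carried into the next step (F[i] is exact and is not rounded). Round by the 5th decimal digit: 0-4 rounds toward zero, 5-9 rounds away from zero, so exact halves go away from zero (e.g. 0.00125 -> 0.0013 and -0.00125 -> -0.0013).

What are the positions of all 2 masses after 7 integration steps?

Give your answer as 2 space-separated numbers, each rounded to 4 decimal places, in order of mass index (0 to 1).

Answer: 3.0685 6.9315

Derivation:
Step 0: x=[4.0000 6.0000] v=[0.0000 0.0000]
Step 1: x=[3.9600 6.0400] v=[-0.4000 0.4000]
Step 2: x=[3.8816 6.1184] v=[-0.7840 0.7840]
Step 3: x=[3.7679 6.2321] v=[-1.1366 1.1366]
Step 4: x=[3.6235 6.3765] v=[-1.4438 1.4438]
Step 5: x=[3.4542 6.5458] v=[-1.6932 1.6932]
Step 6: x=[3.2667 6.7333] v=[-1.8749 1.8749]
Step 7: x=[3.0685 6.9315] v=[-1.9816 1.9816]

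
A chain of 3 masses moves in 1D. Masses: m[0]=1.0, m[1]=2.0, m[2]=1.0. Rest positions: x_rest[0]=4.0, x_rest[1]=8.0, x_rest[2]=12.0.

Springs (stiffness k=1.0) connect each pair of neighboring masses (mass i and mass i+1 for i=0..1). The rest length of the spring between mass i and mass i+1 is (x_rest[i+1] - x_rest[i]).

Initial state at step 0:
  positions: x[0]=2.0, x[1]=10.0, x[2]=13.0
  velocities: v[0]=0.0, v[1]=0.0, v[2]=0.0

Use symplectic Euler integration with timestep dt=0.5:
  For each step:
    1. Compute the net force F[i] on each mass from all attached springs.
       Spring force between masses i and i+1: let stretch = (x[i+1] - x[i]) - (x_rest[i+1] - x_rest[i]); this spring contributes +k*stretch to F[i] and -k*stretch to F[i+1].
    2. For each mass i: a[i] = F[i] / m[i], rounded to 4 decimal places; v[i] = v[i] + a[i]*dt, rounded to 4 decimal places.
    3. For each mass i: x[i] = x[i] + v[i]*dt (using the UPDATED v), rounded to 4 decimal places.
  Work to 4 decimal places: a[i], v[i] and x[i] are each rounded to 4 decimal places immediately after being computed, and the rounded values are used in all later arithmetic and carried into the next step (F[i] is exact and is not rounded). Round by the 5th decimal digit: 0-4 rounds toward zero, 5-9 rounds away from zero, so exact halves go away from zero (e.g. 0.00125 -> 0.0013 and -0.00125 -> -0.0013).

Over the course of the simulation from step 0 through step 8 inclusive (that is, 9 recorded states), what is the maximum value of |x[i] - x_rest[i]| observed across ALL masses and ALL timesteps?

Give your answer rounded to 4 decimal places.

Answer: 3.0973

Derivation:
Step 0: x=[2.0000 10.0000 13.0000] v=[0.0000 0.0000 0.0000]
Step 1: x=[3.0000 9.3750 13.2500] v=[2.0000 -1.2500 0.5000]
Step 2: x=[4.5938 8.4375 13.5313] v=[3.1875 -1.8750 0.5625]
Step 3: x=[6.1485 7.6563 13.5391] v=[3.1094 -1.5625 0.0156]
Step 4: x=[7.0802 7.4219 13.0762] v=[1.8633 -0.4688 -0.9258]
Step 5: x=[7.0973 7.8516 12.1997] v=[0.0342 0.8594 -1.7530]
Step 6: x=[6.3030 8.7306 11.2362] v=[-1.5887 1.7579 -1.9271]
Step 7: x=[5.1156 9.6193 10.6463] v=[-2.3749 1.7774 -1.1799]
Step 8: x=[4.0541 10.0734 10.7996] v=[-2.1231 0.9082 0.3066]
Max displacement = 3.0973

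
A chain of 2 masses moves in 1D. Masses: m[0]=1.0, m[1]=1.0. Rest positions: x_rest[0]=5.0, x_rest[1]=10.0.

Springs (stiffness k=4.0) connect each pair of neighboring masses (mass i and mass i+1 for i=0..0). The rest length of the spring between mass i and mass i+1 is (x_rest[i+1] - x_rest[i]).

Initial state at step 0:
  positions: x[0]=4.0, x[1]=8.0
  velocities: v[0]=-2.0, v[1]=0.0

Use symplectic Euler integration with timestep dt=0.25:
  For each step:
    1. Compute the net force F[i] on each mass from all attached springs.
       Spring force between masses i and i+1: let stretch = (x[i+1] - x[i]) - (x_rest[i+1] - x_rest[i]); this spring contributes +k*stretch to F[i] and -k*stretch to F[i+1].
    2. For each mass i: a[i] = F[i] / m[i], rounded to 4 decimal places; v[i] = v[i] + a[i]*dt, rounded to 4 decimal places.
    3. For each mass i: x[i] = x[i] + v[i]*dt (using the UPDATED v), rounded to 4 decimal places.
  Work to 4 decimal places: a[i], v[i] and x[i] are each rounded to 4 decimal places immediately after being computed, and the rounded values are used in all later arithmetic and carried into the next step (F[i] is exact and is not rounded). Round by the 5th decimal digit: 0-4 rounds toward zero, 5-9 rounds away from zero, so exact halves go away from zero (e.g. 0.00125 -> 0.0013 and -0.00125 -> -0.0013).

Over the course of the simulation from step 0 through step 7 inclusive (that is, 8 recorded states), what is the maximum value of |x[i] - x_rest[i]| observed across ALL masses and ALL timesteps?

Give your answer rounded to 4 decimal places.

Step 0: x=[4.0000 8.0000] v=[-2.0000 0.0000]
Step 1: x=[3.2500 8.2500] v=[-3.0000 1.0000]
Step 2: x=[2.5000 8.5000] v=[-3.0000 1.0000]
Step 3: x=[2.0000 8.5000] v=[-2.0000 0.0000]
Step 4: x=[1.8750 8.1250] v=[-0.5000 -1.5000]
Step 5: x=[2.0625 7.4375] v=[0.7500 -2.7500]
Step 6: x=[2.3438 6.6563] v=[1.1250 -3.1250]
Step 7: x=[2.4532 6.0469] v=[0.4375 -2.4375]
Max displacement = 3.9531

Answer: 3.9531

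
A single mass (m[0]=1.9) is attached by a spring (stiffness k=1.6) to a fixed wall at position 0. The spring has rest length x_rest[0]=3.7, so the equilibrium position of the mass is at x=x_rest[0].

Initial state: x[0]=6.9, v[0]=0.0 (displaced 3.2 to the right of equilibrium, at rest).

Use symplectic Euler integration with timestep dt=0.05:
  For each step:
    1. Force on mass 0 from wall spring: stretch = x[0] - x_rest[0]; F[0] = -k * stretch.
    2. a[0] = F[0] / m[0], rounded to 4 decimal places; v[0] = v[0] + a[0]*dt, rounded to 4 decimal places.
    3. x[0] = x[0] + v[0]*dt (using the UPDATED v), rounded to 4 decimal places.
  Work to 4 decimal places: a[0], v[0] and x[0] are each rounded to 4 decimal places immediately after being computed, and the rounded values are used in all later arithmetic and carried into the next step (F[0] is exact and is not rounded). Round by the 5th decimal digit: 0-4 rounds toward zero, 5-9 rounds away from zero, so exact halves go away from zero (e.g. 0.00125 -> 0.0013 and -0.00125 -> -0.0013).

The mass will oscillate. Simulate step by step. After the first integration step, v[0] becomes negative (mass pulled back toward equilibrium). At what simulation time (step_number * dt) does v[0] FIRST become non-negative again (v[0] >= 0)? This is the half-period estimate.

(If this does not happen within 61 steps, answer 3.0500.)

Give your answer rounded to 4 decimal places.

Answer: 3.0500

Derivation:
Step 0: x=[6.9000] v=[0.0000]
Step 1: x=[6.8933] v=[-0.1347]
Step 2: x=[6.8798] v=[-0.2692]
Step 3: x=[6.8596] v=[-0.4031]
Step 4: x=[6.8328] v=[-0.5361]
Step 5: x=[6.7994] v=[-0.6680]
Step 6: x=[6.7595] v=[-0.7985]
Step 7: x=[6.7131] v=[-0.9273]
Step 8: x=[6.6604] v=[-1.0542]
Step 9: x=[6.6015] v=[-1.1789]
Step 10: x=[6.5364] v=[-1.3011]
Step 11: x=[6.4654] v=[-1.4205]
Step 12: x=[6.3886] v=[-1.5369]
Step 13: x=[6.3061] v=[-1.6501]
Step 14: x=[6.2181] v=[-1.7598]
Step 15: x=[6.1248] v=[-1.8658]
Step 16: x=[6.0264] v=[-1.9679]
Step 17: x=[5.9231] v=[-2.0659]
Step 18: x=[5.8151] v=[-2.1595]
Step 19: x=[5.7027] v=[-2.2486]
Step 20: x=[5.5861] v=[-2.3329]
Step 21: x=[5.4655] v=[-2.4123]
Step 22: x=[5.3412] v=[-2.4866]
Step 23: x=[5.2134] v=[-2.5557]
Step 24: x=[5.0824] v=[-2.6194]
Step 25: x=[4.9485] v=[-2.6776]
Step 26: x=[4.8120] v=[-2.7302]
Step 27: x=[4.6732] v=[-2.7770]
Step 28: x=[4.5323] v=[-2.8180]
Step 29: x=[4.3897] v=[-2.8530]
Step 30: x=[4.2456] v=[-2.8820]
Step 31: x=[4.1004] v=[-2.9050]
Step 32: x=[3.9543] v=[-2.9219]
Step 33: x=[3.8077] v=[-2.9326]
Step 34: x=[3.6608] v=[-2.9371]
Step 35: x=[3.5140] v=[-2.9355]
Step 36: x=[3.3676] v=[-2.9277]
Step 37: x=[3.2219] v=[-2.9137]
Step 38: x=[3.0772] v=[-2.8936]
Step 39: x=[2.9338] v=[-2.8674]
Step 40: x=[2.7920] v=[-2.8351]
Step 41: x=[2.6522] v=[-2.7969]
Step 42: x=[2.5146] v=[-2.7528]
Step 43: x=[2.3795] v=[-2.7029]
Step 44: x=[2.2471] v=[-2.6473]
Step 45: x=[2.1178] v=[-2.5861]
Step 46: x=[1.9918] v=[-2.5195]
Step 47: x=[1.8694] v=[-2.4476]
Step 48: x=[1.7509] v=[-2.3705]
Step 49: x=[1.6365] v=[-2.2884]
Step 50: x=[1.5264] v=[-2.2015]
Step 51: x=[1.4209] v=[-2.1100]
Step 52: x=[1.3202] v=[-2.0140]
Step 53: x=[1.2245] v=[-1.9138]
Step 54: x=[1.1340] v=[-1.8096]
Step 55: x=[1.0489] v=[-1.7016]
Step 56: x=[0.9694] v=[-1.5900]
Step 57: x=[0.8957] v=[-1.4750]
Step 58: x=[0.8279] v=[-1.3569]
Step 59: x=[0.7661] v=[-1.2360]
Step 60: x=[0.7105] v=[-1.1125]
Step 61: x=[0.6612] v=[-0.9866]
v[0] did not become non-negative within 61 steps; using fallback time=3.0500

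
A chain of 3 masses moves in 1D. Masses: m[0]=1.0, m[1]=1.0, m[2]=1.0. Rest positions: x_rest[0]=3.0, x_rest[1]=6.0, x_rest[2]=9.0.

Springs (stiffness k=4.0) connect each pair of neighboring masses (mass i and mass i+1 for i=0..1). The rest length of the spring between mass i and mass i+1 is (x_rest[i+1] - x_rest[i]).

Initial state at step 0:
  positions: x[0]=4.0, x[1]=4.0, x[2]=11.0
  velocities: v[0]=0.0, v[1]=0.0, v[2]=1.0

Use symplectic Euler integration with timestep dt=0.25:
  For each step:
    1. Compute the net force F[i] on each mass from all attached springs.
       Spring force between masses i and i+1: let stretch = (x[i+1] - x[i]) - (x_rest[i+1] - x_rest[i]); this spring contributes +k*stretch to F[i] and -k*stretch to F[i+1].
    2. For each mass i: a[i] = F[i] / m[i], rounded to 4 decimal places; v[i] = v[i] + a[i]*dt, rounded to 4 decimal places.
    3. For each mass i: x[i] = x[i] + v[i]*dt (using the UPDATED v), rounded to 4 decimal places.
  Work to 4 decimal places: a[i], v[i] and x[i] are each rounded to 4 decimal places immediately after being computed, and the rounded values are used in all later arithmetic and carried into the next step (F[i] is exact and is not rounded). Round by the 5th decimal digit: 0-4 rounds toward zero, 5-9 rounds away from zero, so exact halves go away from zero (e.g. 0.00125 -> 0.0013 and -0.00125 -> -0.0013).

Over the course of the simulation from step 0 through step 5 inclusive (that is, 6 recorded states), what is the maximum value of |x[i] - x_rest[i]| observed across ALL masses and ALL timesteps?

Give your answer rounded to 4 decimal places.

Step 0: x=[4.0000 4.0000 11.0000] v=[0.0000 0.0000 1.0000]
Step 1: x=[3.2500 5.7500 10.2500] v=[-3.0000 7.0000 -3.0000]
Step 2: x=[2.3750 8.0000 9.1250] v=[-3.5000 9.0000 -4.5000]
Step 3: x=[2.1563 9.1250 8.4688] v=[-0.8750 4.5000 -2.6250]
Step 4: x=[2.9297 8.3438 8.7266] v=[3.0937 -3.1249 1.0312]
Step 5: x=[4.3067 6.3048 9.6387] v=[5.5078 -8.1562 3.6484]
Max displacement = 3.1250

Answer: 3.1250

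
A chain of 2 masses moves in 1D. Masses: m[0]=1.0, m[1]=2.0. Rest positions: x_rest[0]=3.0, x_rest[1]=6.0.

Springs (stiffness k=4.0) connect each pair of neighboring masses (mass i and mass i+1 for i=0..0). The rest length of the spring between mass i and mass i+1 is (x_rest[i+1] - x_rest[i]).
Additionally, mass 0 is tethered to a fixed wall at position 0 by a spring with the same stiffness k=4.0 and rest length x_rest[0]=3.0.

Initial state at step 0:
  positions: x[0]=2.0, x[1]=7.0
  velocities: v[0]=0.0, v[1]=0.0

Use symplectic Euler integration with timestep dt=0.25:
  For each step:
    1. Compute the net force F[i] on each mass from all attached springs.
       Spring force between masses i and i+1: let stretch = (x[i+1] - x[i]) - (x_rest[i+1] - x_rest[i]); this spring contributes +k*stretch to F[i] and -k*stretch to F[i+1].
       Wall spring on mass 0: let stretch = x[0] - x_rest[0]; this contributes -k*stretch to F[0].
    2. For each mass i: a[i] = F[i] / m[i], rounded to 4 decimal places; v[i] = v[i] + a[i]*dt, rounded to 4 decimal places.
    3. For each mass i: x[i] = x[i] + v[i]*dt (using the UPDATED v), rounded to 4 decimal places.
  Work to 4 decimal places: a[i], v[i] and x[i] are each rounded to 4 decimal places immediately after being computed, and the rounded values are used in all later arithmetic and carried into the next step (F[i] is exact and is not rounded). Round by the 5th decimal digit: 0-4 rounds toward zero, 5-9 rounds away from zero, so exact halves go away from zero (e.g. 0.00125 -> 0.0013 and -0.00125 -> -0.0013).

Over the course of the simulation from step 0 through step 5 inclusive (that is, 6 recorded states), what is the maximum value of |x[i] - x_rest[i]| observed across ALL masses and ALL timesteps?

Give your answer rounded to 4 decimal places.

Answer: 1.5625

Derivation:
Step 0: x=[2.0000 7.0000] v=[0.0000 0.0000]
Step 1: x=[2.7500 6.7500] v=[3.0000 -1.0000]
Step 2: x=[3.8125 6.3750] v=[4.2500 -1.5000]
Step 3: x=[4.5625 6.0547] v=[3.0000 -1.2813]
Step 4: x=[4.5449 5.9229] v=[-0.0703 -0.5274]
Step 5: x=[3.7356 5.9938] v=[-3.2372 0.2836]
Max displacement = 1.5625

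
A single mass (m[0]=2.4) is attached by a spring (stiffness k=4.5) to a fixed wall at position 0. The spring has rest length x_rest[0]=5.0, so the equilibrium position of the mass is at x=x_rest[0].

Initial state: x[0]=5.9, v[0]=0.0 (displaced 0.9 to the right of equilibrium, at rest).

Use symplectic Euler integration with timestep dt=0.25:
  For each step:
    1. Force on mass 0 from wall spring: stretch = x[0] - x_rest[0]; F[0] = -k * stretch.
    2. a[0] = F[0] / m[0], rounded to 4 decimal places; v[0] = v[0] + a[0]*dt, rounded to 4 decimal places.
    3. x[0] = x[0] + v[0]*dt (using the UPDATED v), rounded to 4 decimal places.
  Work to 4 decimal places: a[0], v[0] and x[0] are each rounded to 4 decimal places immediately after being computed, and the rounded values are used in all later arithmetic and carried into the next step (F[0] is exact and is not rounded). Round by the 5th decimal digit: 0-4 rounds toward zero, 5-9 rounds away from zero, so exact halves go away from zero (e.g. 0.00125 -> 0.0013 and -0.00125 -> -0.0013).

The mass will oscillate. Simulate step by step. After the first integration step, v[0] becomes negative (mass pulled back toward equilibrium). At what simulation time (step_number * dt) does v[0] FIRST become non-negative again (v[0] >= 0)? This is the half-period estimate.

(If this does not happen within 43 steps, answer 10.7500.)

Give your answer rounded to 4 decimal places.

Answer: 2.5000

Derivation:
Step 0: x=[5.9000] v=[0.0000]
Step 1: x=[5.7945] v=[-0.4219]
Step 2: x=[5.5959] v=[-0.7943]
Step 3: x=[5.3275] v=[-1.0736]
Step 4: x=[5.0207] v=[-1.2271]
Step 5: x=[4.7115] v=[-1.2368]
Step 6: x=[4.4361] v=[-1.1016]
Step 7: x=[4.2268] v=[-0.8373]
Step 8: x=[4.1081] v=[-0.4749]
Step 9: x=[4.0939] v=[-0.0568]
Step 10: x=[4.1859] v=[0.3679]
First v>=0 after going negative at step 10, time=2.5000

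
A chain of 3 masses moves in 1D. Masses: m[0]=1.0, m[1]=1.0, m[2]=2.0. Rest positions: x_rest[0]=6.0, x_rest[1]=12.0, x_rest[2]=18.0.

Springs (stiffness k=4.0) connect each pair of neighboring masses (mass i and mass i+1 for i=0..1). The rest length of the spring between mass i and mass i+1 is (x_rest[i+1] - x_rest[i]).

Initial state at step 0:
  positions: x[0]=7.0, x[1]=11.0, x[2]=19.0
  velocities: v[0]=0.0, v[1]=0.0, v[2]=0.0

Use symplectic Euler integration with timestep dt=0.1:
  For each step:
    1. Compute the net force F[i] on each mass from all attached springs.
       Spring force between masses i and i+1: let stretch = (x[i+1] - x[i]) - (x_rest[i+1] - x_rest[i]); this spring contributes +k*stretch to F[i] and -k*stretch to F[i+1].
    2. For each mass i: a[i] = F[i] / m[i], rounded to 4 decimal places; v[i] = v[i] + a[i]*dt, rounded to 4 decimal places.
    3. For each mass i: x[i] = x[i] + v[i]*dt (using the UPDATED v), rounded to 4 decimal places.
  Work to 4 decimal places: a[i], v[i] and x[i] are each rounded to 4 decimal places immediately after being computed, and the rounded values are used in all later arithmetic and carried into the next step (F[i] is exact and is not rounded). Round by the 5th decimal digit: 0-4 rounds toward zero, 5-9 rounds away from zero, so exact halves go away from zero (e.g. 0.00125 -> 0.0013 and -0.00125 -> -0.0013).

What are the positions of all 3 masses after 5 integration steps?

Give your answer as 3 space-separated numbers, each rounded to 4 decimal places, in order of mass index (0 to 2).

Step 0: x=[7.0000 11.0000 19.0000] v=[0.0000 0.0000 0.0000]
Step 1: x=[6.9200 11.1600 18.9600] v=[-0.8000 1.6000 -0.4000]
Step 2: x=[6.7696 11.4624 18.8840] v=[-1.5040 3.0240 -0.7600]
Step 3: x=[6.5669 11.8740 18.7796] v=[-2.0269 4.1155 -1.0443]
Step 4: x=[6.3365 12.3495 18.6571] v=[-2.3041 4.7549 -1.2254]
Step 5: x=[6.1066 12.8368 18.5284] v=[-2.2989 4.8727 -1.2869]

Answer: 6.1066 12.8368 18.5284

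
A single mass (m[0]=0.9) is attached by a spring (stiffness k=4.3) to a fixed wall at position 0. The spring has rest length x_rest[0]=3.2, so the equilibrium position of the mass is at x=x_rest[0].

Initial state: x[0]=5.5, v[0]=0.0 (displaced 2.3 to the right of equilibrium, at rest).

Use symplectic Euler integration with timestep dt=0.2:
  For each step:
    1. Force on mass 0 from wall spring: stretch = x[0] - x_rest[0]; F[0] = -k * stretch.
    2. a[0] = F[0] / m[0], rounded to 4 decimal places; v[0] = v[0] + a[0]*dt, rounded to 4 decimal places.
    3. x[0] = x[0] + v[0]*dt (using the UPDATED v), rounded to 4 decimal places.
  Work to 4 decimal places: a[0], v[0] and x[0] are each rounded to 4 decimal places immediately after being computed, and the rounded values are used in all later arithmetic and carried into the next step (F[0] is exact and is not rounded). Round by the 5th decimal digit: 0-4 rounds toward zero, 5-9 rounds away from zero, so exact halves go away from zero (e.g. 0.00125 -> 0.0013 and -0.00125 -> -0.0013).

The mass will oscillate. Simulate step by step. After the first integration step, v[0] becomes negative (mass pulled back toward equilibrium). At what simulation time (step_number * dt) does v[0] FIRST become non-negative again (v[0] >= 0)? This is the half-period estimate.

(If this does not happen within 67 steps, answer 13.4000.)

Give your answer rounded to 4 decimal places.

Step 0: x=[5.5000] v=[0.0000]
Step 1: x=[5.0604] v=[-2.1978]
Step 2: x=[4.2653] v=[-3.9755]
Step 3: x=[3.2666] v=[-4.9935]
Step 4: x=[2.2552] v=[-5.0571]
Step 5: x=[1.4243] v=[-4.1543]
Step 6: x=[0.9328] v=[-2.4575]
Step 7: x=[0.8746] v=[-0.2911]
Step 8: x=[1.2608] v=[1.9309]
First v>=0 after going negative at step 8, time=1.6000

Answer: 1.6000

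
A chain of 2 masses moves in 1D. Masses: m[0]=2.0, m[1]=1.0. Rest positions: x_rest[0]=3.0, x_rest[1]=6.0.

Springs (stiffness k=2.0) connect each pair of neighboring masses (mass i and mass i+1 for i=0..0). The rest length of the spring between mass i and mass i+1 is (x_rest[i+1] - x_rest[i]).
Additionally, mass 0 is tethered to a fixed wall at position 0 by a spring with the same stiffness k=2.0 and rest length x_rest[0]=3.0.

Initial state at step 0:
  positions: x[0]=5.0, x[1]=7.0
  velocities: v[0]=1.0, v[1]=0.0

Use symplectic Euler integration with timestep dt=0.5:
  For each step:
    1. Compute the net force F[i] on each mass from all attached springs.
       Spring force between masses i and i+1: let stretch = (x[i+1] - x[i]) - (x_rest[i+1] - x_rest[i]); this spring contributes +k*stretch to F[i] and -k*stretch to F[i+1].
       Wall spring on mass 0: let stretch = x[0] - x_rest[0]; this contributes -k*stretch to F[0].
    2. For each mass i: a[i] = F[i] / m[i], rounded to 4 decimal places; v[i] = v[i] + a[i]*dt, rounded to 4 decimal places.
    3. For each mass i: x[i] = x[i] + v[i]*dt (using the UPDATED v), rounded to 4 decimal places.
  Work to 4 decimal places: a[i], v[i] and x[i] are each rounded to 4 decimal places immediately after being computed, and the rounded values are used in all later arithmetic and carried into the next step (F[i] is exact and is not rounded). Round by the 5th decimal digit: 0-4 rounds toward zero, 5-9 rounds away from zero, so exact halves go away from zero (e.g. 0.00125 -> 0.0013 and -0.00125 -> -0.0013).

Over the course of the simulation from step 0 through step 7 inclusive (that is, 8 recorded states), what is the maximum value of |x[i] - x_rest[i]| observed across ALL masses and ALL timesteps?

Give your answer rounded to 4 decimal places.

Step 0: x=[5.0000 7.0000] v=[1.0000 0.0000]
Step 1: x=[4.7500 7.5000] v=[-0.5000 1.0000]
Step 2: x=[4.0000 8.1250] v=[-1.5000 1.2500]
Step 3: x=[3.2813 8.1875] v=[-1.4375 0.1250]
Step 4: x=[2.9688 7.2969] v=[-0.6251 -1.7812]
Step 5: x=[2.9961 5.7423] v=[0.0546 -3.1093]
Step 6: x=[2.9609 4.3146] v=[-0.0704 -2.8555]
Step 7: x=[2.5239 3.7100] v=[-0.8740 -1.2092]
Max displacement = 2.2900

Answer: 2.2900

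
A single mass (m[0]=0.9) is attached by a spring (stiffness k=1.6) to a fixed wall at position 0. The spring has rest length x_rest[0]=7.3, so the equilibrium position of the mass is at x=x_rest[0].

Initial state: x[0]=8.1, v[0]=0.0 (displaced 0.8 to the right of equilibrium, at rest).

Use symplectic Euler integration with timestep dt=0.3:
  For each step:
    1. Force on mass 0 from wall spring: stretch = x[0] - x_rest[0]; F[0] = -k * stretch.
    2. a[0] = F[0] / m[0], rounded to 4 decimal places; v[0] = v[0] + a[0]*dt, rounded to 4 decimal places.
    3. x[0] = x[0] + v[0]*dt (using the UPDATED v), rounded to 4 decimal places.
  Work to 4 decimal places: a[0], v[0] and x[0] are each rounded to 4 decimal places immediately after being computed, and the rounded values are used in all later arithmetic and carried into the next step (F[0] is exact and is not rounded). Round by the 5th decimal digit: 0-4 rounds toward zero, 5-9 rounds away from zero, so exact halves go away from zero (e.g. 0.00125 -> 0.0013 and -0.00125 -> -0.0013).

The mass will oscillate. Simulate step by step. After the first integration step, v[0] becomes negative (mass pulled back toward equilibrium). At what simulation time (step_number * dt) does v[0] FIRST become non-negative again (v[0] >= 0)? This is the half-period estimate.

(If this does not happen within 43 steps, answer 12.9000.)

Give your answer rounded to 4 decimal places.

Answer: 2.4000

Derivation:
Step 0: x=[8.1000] v=[0.0000]
Step 1: x=[7.9720] v=[-0.4267]
Step 2: x=[7.7365] v=[-0.7851]
Step 3: x=[7.4311] v=[-1.0179]
Step 4: x=[7.1048] v=[-1.0878]
Step 5: x=[6.8097] v=[-0.9837]
Step 6: x=[6.5930] v=[-0.7222]
Step 7: x=[6.4895] v=[-0.3451]
Step 8: x=[6.5157] v=[0.0872]
First v>=0 after going negative at step 8, time=2.4000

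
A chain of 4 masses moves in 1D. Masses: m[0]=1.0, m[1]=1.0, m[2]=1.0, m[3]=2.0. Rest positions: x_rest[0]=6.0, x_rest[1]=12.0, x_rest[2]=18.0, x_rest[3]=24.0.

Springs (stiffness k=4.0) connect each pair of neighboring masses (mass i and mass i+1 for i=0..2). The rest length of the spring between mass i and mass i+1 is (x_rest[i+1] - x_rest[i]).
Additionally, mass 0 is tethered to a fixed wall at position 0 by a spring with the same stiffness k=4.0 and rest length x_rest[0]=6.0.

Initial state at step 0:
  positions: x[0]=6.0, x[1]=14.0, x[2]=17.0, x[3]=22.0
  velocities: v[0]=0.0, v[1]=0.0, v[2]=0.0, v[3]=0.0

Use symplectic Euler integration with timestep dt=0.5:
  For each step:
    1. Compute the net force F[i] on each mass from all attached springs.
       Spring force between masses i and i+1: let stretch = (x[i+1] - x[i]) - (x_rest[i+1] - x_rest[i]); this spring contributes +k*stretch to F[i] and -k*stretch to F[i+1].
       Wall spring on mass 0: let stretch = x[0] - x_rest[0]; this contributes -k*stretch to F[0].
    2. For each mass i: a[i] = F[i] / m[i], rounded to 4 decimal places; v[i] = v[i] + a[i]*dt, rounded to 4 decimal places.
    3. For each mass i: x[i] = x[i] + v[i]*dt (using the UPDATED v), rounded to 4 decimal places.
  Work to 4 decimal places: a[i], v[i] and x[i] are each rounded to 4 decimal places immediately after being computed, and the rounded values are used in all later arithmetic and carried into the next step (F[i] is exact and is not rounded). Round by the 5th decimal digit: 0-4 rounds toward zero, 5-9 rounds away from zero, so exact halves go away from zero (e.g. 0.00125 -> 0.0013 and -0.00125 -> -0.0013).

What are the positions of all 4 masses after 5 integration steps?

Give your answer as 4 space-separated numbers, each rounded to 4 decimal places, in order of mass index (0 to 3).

Step 0: x=[6.0000 14.0000 17.0000 22.0000] v=[0.0000 0.0000 0.0000 0.0000]
Step 1: x=[8.0000 9.0000 19.0000 22.5000] v=[4.0000 -10.0000 4.0000 1.0000]
Step 2: x=[3.0000 13.0000 14.5000 24.2500] v=[-10.0000 8.0000 -9.0000 3.5000]
Step 3: x=[5.0000 8.5000 18.2500 24.1250] v=[4.0000 -9.0000 7.5000 -0.2500]
Step 4: x=[5.5000 10.2500 18.1250 24.0625] v=[1.0000 3.5000 -0.2500 -0.1250]
Step 5: x=[5.2500 15.1250 16.0625 24.0313] v=[-0.5000 9.7500 -4.1250 -0.0625]

Answer: 5.2500 15.1250 16.0625 24.0313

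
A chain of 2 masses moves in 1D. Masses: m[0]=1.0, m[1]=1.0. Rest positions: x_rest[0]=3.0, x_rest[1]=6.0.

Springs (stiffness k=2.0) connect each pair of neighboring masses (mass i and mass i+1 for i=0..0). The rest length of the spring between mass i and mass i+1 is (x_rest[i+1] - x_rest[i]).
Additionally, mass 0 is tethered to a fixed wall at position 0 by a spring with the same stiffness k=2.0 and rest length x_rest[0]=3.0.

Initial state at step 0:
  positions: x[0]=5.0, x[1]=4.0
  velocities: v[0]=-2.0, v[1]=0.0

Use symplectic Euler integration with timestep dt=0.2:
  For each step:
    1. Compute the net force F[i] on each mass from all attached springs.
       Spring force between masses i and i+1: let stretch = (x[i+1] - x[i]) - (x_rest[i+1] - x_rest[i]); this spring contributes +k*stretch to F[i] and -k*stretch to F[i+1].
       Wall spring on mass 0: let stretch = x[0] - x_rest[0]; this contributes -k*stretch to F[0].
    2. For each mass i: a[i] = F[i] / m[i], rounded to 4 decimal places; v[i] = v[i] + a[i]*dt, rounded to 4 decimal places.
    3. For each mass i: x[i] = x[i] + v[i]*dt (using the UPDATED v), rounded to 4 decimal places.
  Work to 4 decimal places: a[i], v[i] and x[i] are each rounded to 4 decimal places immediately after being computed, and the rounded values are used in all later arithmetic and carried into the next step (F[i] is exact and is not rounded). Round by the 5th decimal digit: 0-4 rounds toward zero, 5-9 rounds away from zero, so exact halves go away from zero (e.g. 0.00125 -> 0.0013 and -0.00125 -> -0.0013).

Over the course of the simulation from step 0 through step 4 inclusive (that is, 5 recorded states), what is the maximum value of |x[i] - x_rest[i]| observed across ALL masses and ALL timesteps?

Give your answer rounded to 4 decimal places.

Step 0: x=[5.0000 4.0000] v=[-2.0000 0.0000]
Step 1: x=[4.1200 4.3200] v=[-4.4000 1.6000]
Step 2: x=[2.9264 4.8640] v=[-5.9680 2.7200]
Step 3: x=[1.6537 5.4930] v=[-6.3635 3.1450]
Step 4: x=[0.5558 6.0549] v=[-5.4893 2.8093]
Max displacement = 2.4442

Answer: 2.4442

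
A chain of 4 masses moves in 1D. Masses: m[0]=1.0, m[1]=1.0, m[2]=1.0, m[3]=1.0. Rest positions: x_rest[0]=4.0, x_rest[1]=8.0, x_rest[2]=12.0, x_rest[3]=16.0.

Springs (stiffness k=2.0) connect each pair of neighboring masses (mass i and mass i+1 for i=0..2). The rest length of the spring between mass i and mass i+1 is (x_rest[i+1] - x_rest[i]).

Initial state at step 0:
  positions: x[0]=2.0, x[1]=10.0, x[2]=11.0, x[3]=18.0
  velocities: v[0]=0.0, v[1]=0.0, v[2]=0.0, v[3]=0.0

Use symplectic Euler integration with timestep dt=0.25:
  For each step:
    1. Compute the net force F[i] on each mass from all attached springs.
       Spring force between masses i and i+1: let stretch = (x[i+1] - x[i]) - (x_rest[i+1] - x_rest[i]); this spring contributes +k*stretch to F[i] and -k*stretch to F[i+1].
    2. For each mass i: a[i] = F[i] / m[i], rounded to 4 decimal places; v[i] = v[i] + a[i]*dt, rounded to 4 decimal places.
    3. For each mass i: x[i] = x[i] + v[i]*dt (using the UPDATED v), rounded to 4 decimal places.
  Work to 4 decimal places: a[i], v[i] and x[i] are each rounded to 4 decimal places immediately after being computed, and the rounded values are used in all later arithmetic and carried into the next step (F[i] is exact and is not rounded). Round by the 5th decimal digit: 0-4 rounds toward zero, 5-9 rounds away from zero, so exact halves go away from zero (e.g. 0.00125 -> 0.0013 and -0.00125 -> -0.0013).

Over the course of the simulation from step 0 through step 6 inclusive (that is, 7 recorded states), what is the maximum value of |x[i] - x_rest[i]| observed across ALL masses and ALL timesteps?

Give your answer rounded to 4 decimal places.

Answer: 2.3316

Derivation:
Step 0: x=[2.0000 10.0000 11.0000 18.0000] v=[0.0000 0.0000 0.0000 0.0000]
Step 1: x=[2.5000 9.1250 11.7500 17.6250] v=[2.0000 -3.5000 3.0000 -1.5000]
Step 2: x=[3.3281 7.7500 12.9063 17.0156] v=[3.3125 -5.5000 4.6250 -2.4375]
Step 3: x=[4.2090 6.4668 13.9317 16.3926] v=[3.5235 -5.1328 4.1015 -2.4922]
Step 4: x=[4.8721 5.8345 14.3316 15.9619] v=[2.6524 -2.5293 1.5995 -1.7227]
Step 5: x=[5.1555 6.1440 13.8731 15.8274] v=[1.1336 1.2381 -1.8339 -0.5379]
Step 6: x=[5.0625 7.2961 12.6928 15.9487] v=[-0.3722 4.6084 -4.7213 0.4850]
Max displacement = 2.3316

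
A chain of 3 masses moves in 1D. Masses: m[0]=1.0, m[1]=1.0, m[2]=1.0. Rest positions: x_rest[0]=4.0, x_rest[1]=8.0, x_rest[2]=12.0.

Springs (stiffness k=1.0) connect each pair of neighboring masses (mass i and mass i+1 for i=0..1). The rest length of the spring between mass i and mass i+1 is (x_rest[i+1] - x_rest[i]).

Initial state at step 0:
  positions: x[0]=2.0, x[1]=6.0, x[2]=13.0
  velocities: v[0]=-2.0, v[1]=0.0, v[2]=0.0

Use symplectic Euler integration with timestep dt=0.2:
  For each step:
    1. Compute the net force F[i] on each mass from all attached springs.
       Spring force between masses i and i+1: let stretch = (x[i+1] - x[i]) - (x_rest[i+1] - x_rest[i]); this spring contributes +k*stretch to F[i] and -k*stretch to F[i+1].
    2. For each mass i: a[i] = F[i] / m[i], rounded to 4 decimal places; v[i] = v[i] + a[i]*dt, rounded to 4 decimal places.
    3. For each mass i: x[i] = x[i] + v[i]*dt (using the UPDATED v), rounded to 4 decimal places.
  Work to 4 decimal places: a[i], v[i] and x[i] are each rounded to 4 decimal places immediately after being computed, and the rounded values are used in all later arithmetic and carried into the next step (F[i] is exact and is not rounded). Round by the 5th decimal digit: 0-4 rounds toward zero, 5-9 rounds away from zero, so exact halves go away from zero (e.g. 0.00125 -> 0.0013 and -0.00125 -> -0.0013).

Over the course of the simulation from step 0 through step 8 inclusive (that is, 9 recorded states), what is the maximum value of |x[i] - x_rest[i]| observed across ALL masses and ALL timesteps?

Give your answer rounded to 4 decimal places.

Answer: 3.6314

Derivation:
Step 0: x=[2.0000 6.0000 13.0000] v=[-2.0000 0.0000 0.0000]
Step 1: x=[1.6000 6.1200 12.8800] v=[-2.0000 0.6000 -0.6000]
Step 2: x=[1.2208 6.3296 12.6496] v=[-1.8960 1.0480 -1.1520]
Step 3: x=[0.8860 6.5876 12.3264] v=[-1.6742 1.2902 -1.6160]
Step 4: x=[0.6192 6.8471 11.9336] v=[-1.3339 1.2976 -1.9638]
Step 5: x=[0.4415 7.0610 11.4974] v=[-0.8883 1.0693 -2.1811]
Step 6: x=[0.3686 7.1875 11.0437] v=[-0.3644 0.6327 -2.2684]
Step 7: x=[0.4085 7.1955 10.5958] v=[0.1994 0.0402 -2.2396]
Step 8: x=[0.5599 7.0681 10.1719] v=[0.7568 -0.6371 -2.1197]
Max displacement = 3.6314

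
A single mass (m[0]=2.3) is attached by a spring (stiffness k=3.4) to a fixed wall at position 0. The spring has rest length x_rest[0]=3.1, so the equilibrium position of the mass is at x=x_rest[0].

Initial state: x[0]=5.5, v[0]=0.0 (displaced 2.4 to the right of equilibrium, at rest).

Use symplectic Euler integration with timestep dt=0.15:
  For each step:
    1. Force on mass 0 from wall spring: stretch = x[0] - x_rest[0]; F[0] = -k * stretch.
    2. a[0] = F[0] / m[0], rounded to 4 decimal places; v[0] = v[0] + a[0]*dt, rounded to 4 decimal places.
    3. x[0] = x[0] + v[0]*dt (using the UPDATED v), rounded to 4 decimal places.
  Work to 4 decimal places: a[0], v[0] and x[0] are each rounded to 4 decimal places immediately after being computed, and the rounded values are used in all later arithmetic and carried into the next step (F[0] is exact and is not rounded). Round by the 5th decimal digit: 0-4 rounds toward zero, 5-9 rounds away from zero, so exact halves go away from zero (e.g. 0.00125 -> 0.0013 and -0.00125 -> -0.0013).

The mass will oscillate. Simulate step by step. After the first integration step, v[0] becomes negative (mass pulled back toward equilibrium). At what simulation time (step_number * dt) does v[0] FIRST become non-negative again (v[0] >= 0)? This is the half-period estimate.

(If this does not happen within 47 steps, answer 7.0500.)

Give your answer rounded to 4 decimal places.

Step 0: x=[5.5000] v=[0.0000]
Step 1: x=[5.4202] v=[-0.5322]
Step 2: x=[5.2632] v=[-1.0467]
Step 3: x=[5.0342] v=[-1.5264]
Step 4: x=[4.7409] v=[-1.9553]
Step 5: x=[4.3930] v=[-2.3192]
Step 6: x=[4.0021] v=[-2.6059]
Step 7: x=[3.5812] v=[-2.8059]
Step 8: x=[3.1443] v=[-2.9126]
Step 9: x=[2.7059] v=[-2.9224]
Step 10: x=[2.2807] v=[-2.8350]
Step 11: x=[1.8827] v=[-2.6533]
Step 12: x=[1.5252] v=[-2.3834]
Step 13: x=[1.2201] v=[-2.0342]
Step 14: x=[0.9775] v=[-1.6174]
Step 15: x=[0.8055] v=[-1.1468]
Step 16: x=[0.7098] v=[-0.6380]
Step 17: x=[0.6936] v=[-0.1080]
Step 18: x=[0.7574] v=[0.4256]
First v>=0 after going negative at step 18, time=2.7000

Answer: 2.7000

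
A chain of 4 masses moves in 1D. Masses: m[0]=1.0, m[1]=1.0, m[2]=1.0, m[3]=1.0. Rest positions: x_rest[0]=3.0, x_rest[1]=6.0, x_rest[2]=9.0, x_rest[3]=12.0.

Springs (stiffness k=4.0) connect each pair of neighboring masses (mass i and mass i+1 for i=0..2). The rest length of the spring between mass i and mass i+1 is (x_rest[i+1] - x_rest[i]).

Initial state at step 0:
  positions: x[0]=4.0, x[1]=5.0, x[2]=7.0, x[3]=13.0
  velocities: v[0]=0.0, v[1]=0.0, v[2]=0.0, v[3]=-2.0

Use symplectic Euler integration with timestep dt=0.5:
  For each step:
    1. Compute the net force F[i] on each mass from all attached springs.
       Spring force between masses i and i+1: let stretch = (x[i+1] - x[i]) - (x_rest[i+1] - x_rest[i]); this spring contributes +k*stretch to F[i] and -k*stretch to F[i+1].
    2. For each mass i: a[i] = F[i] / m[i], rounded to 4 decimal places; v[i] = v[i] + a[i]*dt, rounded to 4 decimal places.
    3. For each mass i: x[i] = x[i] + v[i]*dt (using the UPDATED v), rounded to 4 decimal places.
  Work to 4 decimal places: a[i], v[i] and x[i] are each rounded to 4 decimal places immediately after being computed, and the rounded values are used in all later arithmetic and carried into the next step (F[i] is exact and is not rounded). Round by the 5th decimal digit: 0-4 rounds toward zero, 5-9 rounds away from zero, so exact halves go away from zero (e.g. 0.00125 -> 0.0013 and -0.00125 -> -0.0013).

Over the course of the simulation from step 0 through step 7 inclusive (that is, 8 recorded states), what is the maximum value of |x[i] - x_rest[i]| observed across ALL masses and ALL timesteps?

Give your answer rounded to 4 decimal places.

Step 0: x=[4.0000 5.0000 7.0000 13.0000] v=[0.0000 0.0000 0.0000 -2.0000]
Step 1: x=[2.0000 6.0000 11.0000 9.0000] v=[-4.0000 2.0000 8.0000 -8.0000]
Step 2: x=[1.0000 8.0000 8.0000 10.0000] v=[-2.0000 4.0000 -6.0000 2.0000]
Step 3: x=[4.0000 3.0000 7.0000 12.0000] v=[6.0000 -10.0000 -2.0000 4.0000]
Step 4: x=[3.0000 3.0000 7.0000 12.0000] v=[-2.0000 0.0000 0.0000 0.0000]
Step 5: x=[-1.0000 7.0000 8.0000 10.0000] v=[-8.0000 8.0000 2.0000 -4.0000]
Step 6: x=[0.0000 4.0000 10.0000 9.0000] v=[2.0000 -6.0000 4.0000 -2.0000]
Step 7: x=[2.0000 3.0000 5.0000 12.0000] v=[4.0000 -2.0000 -10.0000 6.0000]
Max displacement = 4.0000

Answer: 4.0000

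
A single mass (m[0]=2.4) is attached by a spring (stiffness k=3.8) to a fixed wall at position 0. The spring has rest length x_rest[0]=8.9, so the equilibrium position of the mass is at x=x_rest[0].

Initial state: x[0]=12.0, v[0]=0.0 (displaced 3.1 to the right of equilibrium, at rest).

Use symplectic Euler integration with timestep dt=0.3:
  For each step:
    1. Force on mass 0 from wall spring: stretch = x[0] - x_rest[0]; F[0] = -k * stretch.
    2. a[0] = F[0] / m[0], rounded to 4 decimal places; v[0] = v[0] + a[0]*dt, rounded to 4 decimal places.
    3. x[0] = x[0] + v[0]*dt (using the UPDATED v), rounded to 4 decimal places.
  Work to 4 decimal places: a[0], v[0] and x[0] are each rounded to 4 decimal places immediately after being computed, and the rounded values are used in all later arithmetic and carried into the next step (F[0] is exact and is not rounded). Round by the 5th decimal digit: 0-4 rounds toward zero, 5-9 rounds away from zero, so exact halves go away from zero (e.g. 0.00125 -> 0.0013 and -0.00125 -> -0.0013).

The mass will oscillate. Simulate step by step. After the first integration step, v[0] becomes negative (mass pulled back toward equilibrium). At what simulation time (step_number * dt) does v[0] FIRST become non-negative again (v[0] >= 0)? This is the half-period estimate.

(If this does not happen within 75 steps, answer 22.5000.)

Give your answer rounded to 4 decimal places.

Step 0: x=[12.0000] v=[0.0000]
Step 1: x=[11.5583] v=[-1.4725]
Step 2: x=[10.7377] v=[-2.7352]
Step 3: x=[9.6553] v=[-3.6081]
Step 4: x=[8.4652] v=[-3.9669]
Step 5: x=[7.3371] v=[-3.7604]
Step 6: x=[6.4317] v=[-3.0180]
Step 7: x=[5.8780] v=[-1.8456]
Step 8: x=[5.7549] v=[-0.4102]
Step 9: x=[6.0800] v=[1.0837]
First v>=0 after going negative at step 9, time=2.7000

Answer: 2.7000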